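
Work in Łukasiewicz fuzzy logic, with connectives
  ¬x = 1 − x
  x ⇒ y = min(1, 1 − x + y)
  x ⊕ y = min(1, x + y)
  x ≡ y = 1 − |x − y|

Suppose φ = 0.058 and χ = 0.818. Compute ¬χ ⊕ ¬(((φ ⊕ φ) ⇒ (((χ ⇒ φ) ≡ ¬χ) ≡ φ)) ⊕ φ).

0.182

¬χ = 1 − 0.818 = 0.182
φ ⊕ φ = min(1, 0.058 + 0.058) = min(1, 0.116) = 0.116
χ ⇒ φ = min(1, 1 − 0.818 + 0.058) = min(1, 0.240) = 0.240
(χ ⇒ φ) ≡ ¬χ = 1 − |0.240 − 0.182| = 1 − 0.058 = 0.942
((χ ⇒ φ) ≡ ¬χ) ≡ φ = 1 − |0.942 − 0.058| = 1 − 0.884 = 0.116
(φ ⊕ φ) ⇒ (((χ ⇒ φ) ≡ ¬χ) ≡ φ) = min(1, 1 − 0.116 + 0.116) = min(1, 1.000) = 1.000
((φ ⊕ φ) ⇒ (((χ ⇒ φ) ≡ ¬χ) ≡ φ)) ⊕ φ = min(1, 1.000 + 0.058) = min(1, 1.058) = 1.000
¬(((φ ⊕ φ) ⇒ (((χ ⇒ φ) ≡ ¬χ) ≡ φ)) ⊕ φ) = 1 − 1.000 = 0.000
¬χ ⊕ ¬(((φ ⊕ φ) ⇒ (((χ ⇒ φ) ≡ ¬χ) ≡ φ)) ⊕ φ) = min(1, 0.182 + 0.000) = min(1, 0.182) = 0.182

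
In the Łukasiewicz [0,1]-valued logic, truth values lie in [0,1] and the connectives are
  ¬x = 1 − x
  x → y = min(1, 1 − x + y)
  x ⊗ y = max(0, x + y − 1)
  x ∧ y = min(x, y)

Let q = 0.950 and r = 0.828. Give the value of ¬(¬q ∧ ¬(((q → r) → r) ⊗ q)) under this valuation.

0.950

¬q = 1 − 0.950 = 0.050
q → r = min(1, 1 − 0.950 + 0.828) = min(1, 0.878) = 0.878
(q → r) → r = min(1, 1 − 0.878 + 0.828) = min(1, 0.950) = 0.950
((q → r) → r) ⊗ q = max(0, 0.950 + 0.950 − 1) = max(0, 0.900) = 0.900
¬(((q → r) → r) ⊗ q) = 1 − 0.900 = 0.100
¬q ∧ ¬(((q → r) → r) ⊗ q) = min(0.050, 0.100) = 0.050
¬(¬q ∧ ¬(((q → r) → r) ⊗ q)) = 1 − 0.050 = 0.950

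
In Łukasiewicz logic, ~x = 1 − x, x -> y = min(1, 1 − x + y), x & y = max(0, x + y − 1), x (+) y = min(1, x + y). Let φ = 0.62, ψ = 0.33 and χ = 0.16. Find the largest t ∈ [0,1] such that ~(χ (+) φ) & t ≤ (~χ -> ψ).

1.00

χ (+) φ = min(1, 0.16 + 0.62) = min(1, 0.78) = 0.78
~(χ (+) φ) = 1 − 0.78 = 0.22
So the left factor is ~(χ (+) φ) = 0.22.
~χ = 1 − 0.16 = 0.84
~χ -> ψ = min(1, 1 − 0.84 + 0.33) = min(1, 0.49) = 0.49
So the right-hand bound is ~χ -> ψ = 0.49.
The residuum of the Łukasiewicz t-norm gives the supremum: min(1, 1 − 0.22 + 0.49).
1 − 0.22 + 0.49 = 1.27, so t = min(1, 1.27) = 1.00.
Check: 0.22 & 1.00 = max(0, 0.22) = 0.22 ≤ 0.49.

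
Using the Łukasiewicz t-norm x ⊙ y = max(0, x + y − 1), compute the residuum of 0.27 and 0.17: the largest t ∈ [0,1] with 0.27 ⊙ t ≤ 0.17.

The residuum of the Łukasiewicz t-norm gives the supremum: min(1, 1 − 0.27 + 0.17).
1 − 0.27 + 0.17 = 0.90, so t = min(1, 0.90) = 0.90.
Check: 0.27 ⊙ 0.90 = max(0, 0.17) = 0.17 ≤ 0.17.

0.90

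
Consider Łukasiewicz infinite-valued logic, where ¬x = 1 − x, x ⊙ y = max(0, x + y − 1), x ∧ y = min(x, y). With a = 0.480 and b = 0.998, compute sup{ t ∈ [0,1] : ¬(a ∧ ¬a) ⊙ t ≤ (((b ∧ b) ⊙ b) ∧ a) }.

¬a = 1 − 0.480 = 0.520
a ∧ ¬a = min(0.480, 0.520) = 0.480
¬(a ∧ ¬a) = 1 − 0.480 = 0.520
So the left factor is ¬(a ∧ ¬a) = 0.520.
b ∧ b = min(0.998, 0.998) = 0.998
(b ∧ b) ⊙ b = max(0, 0.998 + 0.998 − 1) = max(0, 0.996) = 0.996
((b ∧ b) ⊙ b) ∧ a = min(0.996, 0.480) = 0.480
So the right-hand bound is ((b ∧ b) ⊙ b) ∧ a = 0.480.
The residuum of the Łukasiewicz t-norm gives the supremum: min(1, 1 − 0.520 + 0.480).
1 − 0.520 + 0.480 = 0.960, so t = min(1, 0.960) = 0.960.
Check: 0.520 ⊙ 0.960 = max(0, 0.480) = 0.480 ≤ 0.480.

0.960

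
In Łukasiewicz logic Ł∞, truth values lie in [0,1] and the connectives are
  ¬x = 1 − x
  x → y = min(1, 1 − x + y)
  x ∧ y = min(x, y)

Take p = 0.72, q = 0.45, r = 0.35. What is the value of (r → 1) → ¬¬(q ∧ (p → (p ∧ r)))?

0.45

r → 1 = min(1, 1 − 0.35 + 1.00) = min(1, 1.65) = 1.00
p ∧ r = min(0.72, 0.35) = 0.35
p → (p ∧ r) = min(1, 1 − 0.72 + 0.35) = min(1, 0.63) = 0.63
q ∧ (p → (p ∧ r)) = min(0.45, 0.63) = 0.45
¬(q ∧ (p → (p ∧ r))) = 1 − 0.45 = 0.55
¬¬(q ∧ (p → (p ∧ r))) = 1 − 0.55 = 0.45
(r → 1) → ¬¬(q ∧ (p → (p ∧ r))) = min(1, 1 − 1.00 + 0.45) = min(1, 0.45) = 0.45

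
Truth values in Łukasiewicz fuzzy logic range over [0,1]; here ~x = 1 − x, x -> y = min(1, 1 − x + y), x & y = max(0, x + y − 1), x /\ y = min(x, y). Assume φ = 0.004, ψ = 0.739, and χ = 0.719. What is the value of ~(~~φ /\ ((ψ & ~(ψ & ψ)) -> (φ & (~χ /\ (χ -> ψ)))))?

0.996

~φ = 1 − 0.004 = 0.996
~~φ = 1 − 0.996 = 0.004
ψ & ψ = max(0, 0.739 + 0.739 − 1) = max(0, 0.478) = 0.478
~(ψ & ψ) = 1 − 0.478 = 0.522
ψ & ~(ψ & ψ) = max(0, 0.739 + 0.522 − 1) = max(0, 0.261) = 0.261
~χ = 1 − 0.719 = 0.281
χ -> ψ = min(1, 1 − 0.719 + 0.739) = min(1, 1.020) = 1.000
~χ /\ (χ -> ψ) = min(0.281, 1.000) = 0.281
φ & (~χ /\ (χ -> ψ)) = max(0, 0.004 + 0.281 − 1) = max(0, -0.715) = 0.000
(ψ & ~(ψ & ψ)) -> (φ & (~χ /\ (χ -> ψ))) = min(1, 1 − 0.261 + 0.000) = min(1, 0.739) = 0.739
~~φ /\ ((ψ & ~(ψ & ψ)) -> (φ & (~χ /\ (χ -> ψ)))) = min(0.004, 0.739) = 0.004
~(~~φ /\ ((ψ & ~(ψ & ψ)) -> (φ & (~χ /\ (χ -> ψ))))) = 1 − 0.004 = 0.996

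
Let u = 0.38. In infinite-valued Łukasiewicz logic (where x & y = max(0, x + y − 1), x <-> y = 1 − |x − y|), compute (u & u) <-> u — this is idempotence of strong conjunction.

u & u = max(0, 0.38 + 0.38 − 1) = max(0, -0.24) = 0.00
(u & u) <-> u = 1 − |0.00 − 0.38| = 1 − 0.38 = 0.62
(The value 0.62 < 1 shows this instance is not satisfied; fails in Ł∞ since a ⊗ a = max(0, 2a−1) ≠ a in general.)

0.62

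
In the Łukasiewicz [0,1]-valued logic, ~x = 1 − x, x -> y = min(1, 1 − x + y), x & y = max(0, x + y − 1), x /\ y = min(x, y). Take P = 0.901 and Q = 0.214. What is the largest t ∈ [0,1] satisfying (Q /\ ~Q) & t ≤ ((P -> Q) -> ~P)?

1.000

~Q = 1 − 0.214 = 0.786
Q /\ ~Q = min(0.214, 0.786) = 0.214
So the left factor is Q /\ ~Q = 0.214.
P -> Q = min(1, 1 − 0.901 + 0.214) = min(1, 0.313) = 0.313
~P = 1 − 0.901 = 0.099
(P -> Q) -> ~P = min(1, 1 − 0.313 + 0.099) = min(1, 0.786) = 0.786
So the right-hand bound is (P -> Q) -> ~P = 0.786.
The residuum of the Łukasiewicz t-norm gives the supremum: min(1, 1 − 0.214 + 0.786).
1 − 0.214 + 0.786 = 1.572, so t = min(1, 1.572) = 1.000.
Check: 0.214 & 1.000 = max(0, 0.214) = 0.214 ≤ 0.786.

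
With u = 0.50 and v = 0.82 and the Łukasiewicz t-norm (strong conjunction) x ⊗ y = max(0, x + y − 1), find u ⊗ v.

0.32

u ⊗ v = max(0, 0.50 + 0.82 − 1) = max(0, 0.32) = 0.32
For comparison, the Gödel (minimum) t-norm min(x, y) would give 0.50.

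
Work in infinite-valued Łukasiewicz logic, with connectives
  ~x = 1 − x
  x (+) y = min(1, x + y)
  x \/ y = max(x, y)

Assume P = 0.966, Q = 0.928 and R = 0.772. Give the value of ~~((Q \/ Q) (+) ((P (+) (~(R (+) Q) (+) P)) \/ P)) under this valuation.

Q \/ Q = max(0.928, 0.928) = 0.928
R (+) Q = min(1, 0.772 + 0.928) = min(1, 1.700) = 1.000
~(R (+) Q) = 1 − 1.000 = 0.000
~(R (+) Q) (+) P = min(1, 0.000 + 0.966) = min(1, 0.966) = 0.966
P (+) (~(R (+) Q) (+) P) = min(1, 0.966 + 0.966) = min(1, 1.932) = 1.000
(P (+) (~(R (+) Q) (+) P)) \/ P = max(1.000, 0.966) = 1.000
(Q \/ Q) (+) ((P (+) (~(R (+) Q) (+) P)) \/ P) = min(1, 0.928 + 1.000) = min(1, 1.928) = 1.000
~((Q \/ Q) (+) ((P (+) (~(R (+) Q) (+) P)) \/ P)) = 1 − 1.000 = 0.000
~~((Q \/ Q) (+) ((P (+) (~(R (+) Q) (+) P)) \/ P)) = 1 − 0.000 = 1.000

1.000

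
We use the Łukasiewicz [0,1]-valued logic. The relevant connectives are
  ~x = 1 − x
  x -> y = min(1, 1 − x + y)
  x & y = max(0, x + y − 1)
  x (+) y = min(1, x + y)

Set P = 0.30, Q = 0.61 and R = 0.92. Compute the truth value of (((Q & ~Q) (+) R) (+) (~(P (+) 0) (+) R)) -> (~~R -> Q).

0.69

~Q = 1 − 0.61 = 0.39
Q & ~Q = max(0, 0.61 + 0.39 − 1) = max(0, 0.00) = 0.00
(Q & ~Q) (+) R = min(1, 0.00 + 0.92) = min(1, 0.92) = 0.92
P (+) 0 = min(1, 0.30 + 0.00) = min(1, 0.30) = 0.30
~(P (+) 0) = 1 − 0.30 = 0.70
~(P (+) 0) (+) R = min(1, 0.70 + 0.92) = min(1, 1.62) = 1.00
((Q & ~Q) (+) R) (+) (~(P (+) 0) (+) R) = min(1, 0.92 + 1.00) = min(1, 1.92) = 1.00
~R = 1 − 0.92 = 0.08
~~R = 1 − 0.08 = 0.92
~~R -> Q = min(1, 1 − 0.92 + 0.61) = min(1, 0.69) = 0.69
(((Q & ~Q) (+) R) (+) (~(P (+) 0) (+) R)) -> (~~R -> Q) = min(1, 1 − 1.00 + 0.69) = min(1, 0.69) = 0.69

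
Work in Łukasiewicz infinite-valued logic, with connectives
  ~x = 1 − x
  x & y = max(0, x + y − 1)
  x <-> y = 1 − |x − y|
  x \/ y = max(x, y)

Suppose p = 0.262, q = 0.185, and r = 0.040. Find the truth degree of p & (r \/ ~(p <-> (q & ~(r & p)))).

r & p = max(0, 0.040 + 0.262 − 1) = max(0, -0.698) = 0.000
~(r & p) = 1 − 0.000 = 1.000
q & ~(r & p) = max(0, 0.185 + 1.000 − 1) = max(0, 0.185) = 0.185
p <-> (q & ~(r & p)) = 1 − |0.262 − 0.185| = 1 − 0.077 = 0.923
~(p <-> (q & ~(r & p))) = 1 − 0.923 = 0.077
r \/ ~(p <-> (q & ~(r & p))) = max(0.040, 0.077) = 0.077
p & (r \/ ~(p <-> (q & ~(r & p)))) = max(0, 0.262 + 0.077 − 1) = max(0, -0.661) = 0.000

0.000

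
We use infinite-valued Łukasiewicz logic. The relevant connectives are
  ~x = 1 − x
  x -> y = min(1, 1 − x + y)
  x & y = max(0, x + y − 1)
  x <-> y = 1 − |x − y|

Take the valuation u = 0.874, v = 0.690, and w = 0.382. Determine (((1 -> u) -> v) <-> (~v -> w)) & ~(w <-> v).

1 -> u = min(1, 1 − 1.000 + 0.874) = min(1, 0.874) = 0.874
(1 -> u) -> v = min(1, 1 − 0.874 + 0.690) = min(1, 0.816) = 0.816
~v = 1 − 0.690 = 0.310
~v -> w = min(1, 1 − 0.310 + 0.382) = min(1, 1.072) = 1.000
((1 -> u) -> v) <-> (~v -> w) = 1 − |0.816 − 1.000| = 1 − 0.184 = 0.816
w <-> v = 1 − |0.382 − 0.690| = 1 − 0.308 = 0.692
~(w <-> v) = 1 − 0.692 = 0.308
(((1 -> u) -> v) <-> (~v -> w)) & ~(w <-> v) = max(0, 0.816 + 0.308 − 1) = max(0, 0.124) = 0.124

0.124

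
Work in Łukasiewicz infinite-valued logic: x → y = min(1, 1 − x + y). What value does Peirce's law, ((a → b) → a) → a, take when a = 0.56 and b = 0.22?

a → b = min(1, 1 − 0.56 + 0.22) = min(1, 0.66) = 0.66
(a → b) → a = min(1, 1 − 0.66 + 0.56) = min(1, 0.90) = 0.90
((a → b) → a) → a = min(1, 1 − 0.90 + 0.56) = min(1, 0.66) = 0.66
(The value 0.66 < 1 shows this instance is not satisfied; not a Ł∞-tautology in general.)

0.66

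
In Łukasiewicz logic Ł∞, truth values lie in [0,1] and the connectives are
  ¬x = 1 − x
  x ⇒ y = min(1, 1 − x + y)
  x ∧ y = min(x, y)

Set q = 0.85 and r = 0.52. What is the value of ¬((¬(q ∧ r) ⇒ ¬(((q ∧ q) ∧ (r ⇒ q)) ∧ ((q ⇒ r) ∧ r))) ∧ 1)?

0.00

q ∧ r = min(0.85, 0.52) = 0.52
¬(q ∧ r) = 1 − 0.52 = 0.48
q ∧ q = min(0.85, 0.85) = 0.85
r ⇒ q = min(1, 1 − 0.52 + 0.85) = min(1, 1.33) = 1.00
(q ∧ q) ∧ (r ⇒ q) = min(0.85, 1.00) = 0.85
q ⇒ r = min(1, 1 − 0.85 + 0.52) = min(1, 0.67) = 0.67
(q ⇒ r) ∧ r = min(0.67, 0.52) = 0.52
((q ∧ q) ∧ (r ⇒ q)) ∧ ((q ⇒ r) ∧ r) = min(0.85, 0.52) = 0.52
¬(((q ∧ q) ∧ (r ⇒ q)) ∧ ((q ⇒ r) ∧ r)) = 1 − 0.52 = 0.48
¬(q ∧ r) ⇒ ¬(((q ∧ q) ∧ (r ⇒ q)) ∧ ((q ⇒ r) ∧ r)) = min(1, 1 − 0.48 + 0.48) = min(1, 1.00) = 1.00
(¬(q ∧ r) ⇒ ¬(((q ∧ q) ∧ (r ⇒ q)) ∧ ((q ⇒ r) ∧ r))) ∧ 1 = min(1.00, 1.00) = 1.00
¬((¬(q ∧ r) ⇒ ¬(((q ∧ q) ∧ (r ⇒ q)) ∧ ((q ⇒ r) ∧ r))) ∧ 1) = 1 − 1.00 = 0.00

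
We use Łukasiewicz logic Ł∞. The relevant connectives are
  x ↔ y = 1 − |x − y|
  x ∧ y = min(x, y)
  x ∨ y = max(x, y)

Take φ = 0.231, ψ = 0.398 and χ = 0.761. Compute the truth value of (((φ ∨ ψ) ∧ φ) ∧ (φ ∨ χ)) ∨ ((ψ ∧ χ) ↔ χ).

0.637

φ ∨ ψ = max(0.231, 0.398) = 0.398
(φ ∨ ψ) ∧ φ = min(0.398, 0.231) = 0.231
φ ∨ χ = max(0.231, 0.761) = 0.761
((φ ∨ ψ) ∧ φ) ∧ (φ ∨ χ) = min(0.231, 0.761) = 0.231
ψ ∧ χ = min(0.398, 0.761) = 0.398
(ψ ∧ χ) ↔ χ = 1 − |0.398 − 0.761| = 1 − 0.363 = 0.637
(((φ ∨ ψ) ∧ φ) ∧ (φ ∨ χ)) ∨ ((ψ ∧ χ) ↔ χ) = max(0.231, 0.637) = 0.637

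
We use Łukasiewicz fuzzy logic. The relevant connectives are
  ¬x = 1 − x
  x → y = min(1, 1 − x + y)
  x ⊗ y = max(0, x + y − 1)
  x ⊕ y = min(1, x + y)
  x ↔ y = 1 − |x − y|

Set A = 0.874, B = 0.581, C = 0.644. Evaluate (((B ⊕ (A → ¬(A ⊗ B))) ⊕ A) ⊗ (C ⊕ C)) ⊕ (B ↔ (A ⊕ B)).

A ⊗ B = max(0, 0.874 + 0.581 − 1) = max(0, 0.455) = 0.455
¬(A ⊗ B) = 1 − 0.455 = 0.545
A → ¬(A ⊗ B) = min(1, 1 − 0.874 + 0.545) = min(1, 0.671) = 0.671
B ⊕ (A → ¬(A ⊗ B)) = min(1, 0.581 + 0.671) = min(1, 1.252) = 1.000
(B ⊕ (A → ¬(A ⊗ B))) ⊕ A = min(1, 1.000 + 0.874) = min(1, 1.874) = 1.000
C ⊕ C = min(1, 0.644 + 0.644) = min(1, 1.288) = 1.000
((B ⊕ (A → ¬(A ⊗ B))) ⊕ A) ⊗ (C ⊕ C) = max(0, 1.000 + 1.000 − 1) = max(0, 1.000) = 1.000
A ⊕ B = min(1, 0.874 + 0.581) = min(1, 1.455) = 1.000
B ↔ (A ⊕ B) = 1 − |0.581 − 1.000| = 1 − 0.419 = 0.581
(((B ⊕ (A → ¬(A ⊗ B))) ⊕ A) ⊗ (C ⊕ C)) ⊕ (B ↔ (A ⊕ B)) = min(1, 1.000 + 0.581) = min(1, 1.581) = 1.000

1.000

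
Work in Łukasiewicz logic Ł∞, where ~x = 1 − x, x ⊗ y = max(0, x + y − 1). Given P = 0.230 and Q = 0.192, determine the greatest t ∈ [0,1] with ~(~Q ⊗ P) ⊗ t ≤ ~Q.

~Q = 1 − 0.192 = 0.808
~Q ⊗ P = max(0, 0.808 + 0.230 − 1) = max(0, 0.038) = 0.038
~(~Q ⊗ P) = 1 − 0.038 = 0.962
So the left factor is ~(~Q ⊗ P) = 0.962.
So the right-hand bound is ~Q = 0.808.
The residuum of the Łukasiewicz t-norm gives the supremum: min(1, 1 − 0.962 + 0.808).
1 − 0.962 + 0.808 = 0.846, so t = min(1, 0.846) = 0.846.
Check: 0.962 ⊗ 0.846 = max(0, 0.808) = 0.808 ≤ 0.808.

0.846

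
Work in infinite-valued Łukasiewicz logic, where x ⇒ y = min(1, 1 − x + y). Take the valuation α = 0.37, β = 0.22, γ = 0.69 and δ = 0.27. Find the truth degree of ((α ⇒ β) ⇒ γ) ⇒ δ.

α ⇒ β = min(1, 1 − 0.37 + 0.22) = min(1, 0.85) = 0.85
(α ⇒ β) ⇒ γ = min(1, 1 − 0.85 + 0.69) = min(1, 0.84) = 0.84
((α ⇒ β) ⇒ γ) ⇒ δ = min(1, 1 − 0.84 + 0.27) = min(1, 0.43) = 0.43

0.43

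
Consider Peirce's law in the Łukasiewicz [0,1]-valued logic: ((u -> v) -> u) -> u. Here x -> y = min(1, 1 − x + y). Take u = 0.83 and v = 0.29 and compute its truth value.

0.83

u -> v = min(1, 1 − 0.83 + 0.29) = min(1, 0.46) = 0.46
(u -> v) -> u = min(1, 1 − 0.46 + 0.83) = min(1, 1.37) = 1.00
((u -> v) -> u) -> u = min(1, 1 − 1.00 + 0.83) = min(1, 0.83) = 0.83
(The value 0.83 < 1 shows this instance is not satisfied; not a Ł∞-tautology in general.)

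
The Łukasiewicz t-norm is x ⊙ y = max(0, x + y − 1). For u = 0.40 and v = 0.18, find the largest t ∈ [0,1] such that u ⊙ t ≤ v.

The residuum of the Łukasiewicz t-norm gives the supremum: min(1, 1 − 0.40 + 0.18).
1 − 0.40 + 0.18 = 0.78, so t = min(1, 0.78) = 0.78.
Check: 0.40 ⊙ 0.78 = max(0, 0.18) = 0.18 ≤ 0.18.

0.78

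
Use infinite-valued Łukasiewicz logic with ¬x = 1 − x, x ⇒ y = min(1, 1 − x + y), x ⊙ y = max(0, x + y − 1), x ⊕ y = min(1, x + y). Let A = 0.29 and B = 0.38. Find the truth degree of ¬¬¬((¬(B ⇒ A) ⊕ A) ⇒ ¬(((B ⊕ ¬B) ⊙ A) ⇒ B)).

B ⇒ A = min(1, 1 − 0.38 + 0.29) = min(1, 0.91) = 0.91
¬(B ⇒ A) = 1 − 0.91 = 0.09
¬(B ⇒ A) ⊕ A = min(1, 0.09 + 0.29) = min(1, 0.38) = 0.38
¬B = 1 − 0.38 = 0.62
B ⊕ ¬B = min(1, 0.38 + 0.62) = min(1, 1.00) = 1.00
(B ⊕ ¬B) ⊙ A = max(0, 1.00 + 0.29 − 1) = max(0, 0.29) = 0.29
((B ⊕ ¬B) ⊙ A) ⇒ B = min(1, 1 − 0.29 + 0.38) = min(1, 1.09) = 1.00
¬(((B ⊕ ¬B) ⊙ A) ⇒ B) = 1 − 1.00 = 0.00
(¬(B ⇒ A) ⊕ A) ⇒ ¬(((B ⊕ ¬B) ⊙ A) ⇒ B) = min(1, 1 − 0.38 + 0.00) = min(1, 0.62) = 0.62
¬((¬(B ⇒ A) ⊕ A) ⇒ ¬(((B ⊕ ¬B) ⊙ A) ⇒ B)) = 1 − 0.62 = 0.38
¬¬((¬(B ⇒ A) ⊕ A) ⇒ ¬(((B ⊕ ¬B) ⊙ A) ⇒ B)) = 1 − 0.38 = 0.62
¬¬¬((¬(B ⇒ A) ⊕ A) ⇒ ¬(((B ⊕ ¬B) ⊙ A) ⇒ B)) = 1 − 0.62 = 0.38

0.38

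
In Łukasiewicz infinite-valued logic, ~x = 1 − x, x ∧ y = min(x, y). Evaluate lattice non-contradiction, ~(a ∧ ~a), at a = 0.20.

~a = 1 − 0.20 = 0.80
a ∧ ~a = min(0.20, 0.80) = 0.20
~(a ∧ ~a) = 1 − 0.20 = 0.80
(The value 0.80 < 1 shows this instance is not satisfied; not a Ł∞-tautology — its value is 1 − min(a, 1−a).)

0.80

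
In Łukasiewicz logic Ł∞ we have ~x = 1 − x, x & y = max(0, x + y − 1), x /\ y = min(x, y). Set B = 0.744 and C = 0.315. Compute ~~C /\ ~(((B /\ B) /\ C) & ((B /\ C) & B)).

0.315

~C = 1 − 0.315 = 0.685
~~C = 1 − 0.685 = 0.315
B /\ B = min(0.744, 0.744) = 0.744
(B /\ B) /\ C = min(0.744, 0.315) = 0.315
B /\ C = min(0.744, 0.315) = 0.315
(B /\ C) & B = max(0, 0.315 + 0.744 − 1) = max(0, 0.059) = 0.059
((B /\ B) /\ C) & ((B /\ C) & B) = max(0, 0.315 + 0.059 − 1) = max(0, -0.626) = 0.000
~(((B /\ B) /\ C) & ((B /\ C) & B)) = 1 − 0.000 = 1.000
~~C /\ ~(((B /\ B) /\ C) & ((B /\ C) & B)) = min(0.315, 1.000) = 0.315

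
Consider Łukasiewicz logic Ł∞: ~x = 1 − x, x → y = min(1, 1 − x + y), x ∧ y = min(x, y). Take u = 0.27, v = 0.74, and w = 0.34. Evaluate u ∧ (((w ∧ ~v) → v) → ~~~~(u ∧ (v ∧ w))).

~v = 1 − 0.74 = 0.26
w ∧ ~v = min(0.34, 0.26) = 0.26
(w ∧ ~v) → v = min(1, 1 − 0.26 + 0.74) = min(1, 1.48) = 1.00
v ∧ w = min(0.74, 0.34) = 0.34
u ∧ (v ∧ w) = min(0.27, 0.34) = 0.27
~(u ∧ (v ∧ w)) = 1 − 0.27 = 0.73
~~(u ∧ (v ∧ w)) = 1 − 0.73 = 0.27
~~~(u ∧ (v ∧ w)) = 1 − 0.27 = 0.73
~~~~(u ∧ (v ∧ w)) = 1 − 0.73 = 0.27
((w ∧ ~v) → v) → ~~~~(u ∧ (v ∧ w)) = min(1, 1 − 1.00 + 0.27) = min(1, 0.27) = 0.27
u ∧ (((w ∧ ~v) → v) → ~~~~(u ∧ (v ∧ w))) = min(0.27, 0.27) = 0.27

0.27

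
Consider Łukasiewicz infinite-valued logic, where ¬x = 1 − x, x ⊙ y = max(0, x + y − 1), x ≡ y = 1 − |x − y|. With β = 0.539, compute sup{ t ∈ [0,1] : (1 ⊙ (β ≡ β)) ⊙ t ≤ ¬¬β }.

0.539

β ≡ β = 1 − |0.539 − 0.539| = 1 − 0.000 = 1.000
1 ⊙ (β ≡ β) = max(0, 1.000 + 1.000 − 1) = max(0, 1.000) = 1.000
So the left factor is 1 ⊙ (β ≡ β) = 1.000.
¬β = 1 − 0.539 = 0.461
¬¬β = 1 − 0.461 = 0.539
So the right-hand bound is ¬¬β = 0.539.
The residuum of the Łukasiewicz t-norm gives the supremum: min(1, 1 − 1.000 + 0.539).
1 − 1.000 + 0.539 = 0.539, so t = min(1, 0.539) = 0.539.
Check: 1.000 ⊙ 0.539 = max(0, 0.539) = 0.539 ≤ 0.539.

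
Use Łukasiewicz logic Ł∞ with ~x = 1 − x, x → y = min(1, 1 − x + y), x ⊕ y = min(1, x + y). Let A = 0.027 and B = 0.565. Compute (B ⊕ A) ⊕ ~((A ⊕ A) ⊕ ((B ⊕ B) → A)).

B ⊕ A = min(1, 0.565 + 0.027) = min(1, 0.592) = 0.592
A ⊕ A = min(1, 0.027 + 0.027) = min(1, 0.054) = 0.054
B ⊕ B = min(1, 0.565 + 0.565) = min(1, 1.130) = 1.000
(B ⊕ B) → A = min(1, 1 − 1.000 + 0.027) = min(1, 0.027) = 0.027
(A ⊕ A) ⊕ ((B ⊕ B) → A) = min(1, 0.054 + 0.027) = min(1, 0.081) = 0.081
~((A ⊕ A) ⊕ ((B ⊕ B) → A)) = 1 − 0.081 = 0.919
(B ⊕ A) ⊕ ~((A ⊕ A) ⊕ ((B ⊕ B) → A)) = min(1, 0.592 + 0.919) = min(1, 1.511) = 1.000

1.000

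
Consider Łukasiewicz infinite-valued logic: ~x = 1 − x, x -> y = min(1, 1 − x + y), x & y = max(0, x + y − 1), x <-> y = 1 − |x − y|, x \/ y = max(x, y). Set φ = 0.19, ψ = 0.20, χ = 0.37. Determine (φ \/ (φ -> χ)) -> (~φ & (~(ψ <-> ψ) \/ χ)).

0.18

φ -> χ = min(1, 1 − 0.19 + 0.37) = min(1, 1.18) = 1.00
φ \/ (φ -> χ) = max(0.19, 1.00) = 1.00
~φ = 1 − 0.19 = 0.81
ψ <-> ψ = 1 − |0.20 − 0.20| = 1 − 0.00 = 1.00
~(ψ <-> ψ) = 1 − 1.00 = 0.00
~(ψ <-> ψ) \/ χ = max(0.00, 0.37) = 0.37
~φ & (~(ψ <-> ψ) \/ χ) = max(0, 0.81 + 0.37 − 1) = max(0, 0.18) = 0.18
(φ \/ (φ -> χ)) -> (~φ & (~(ψ <-> ψ) \/ χ)) = min(1, 1 − 1.00 + 0.18) = min(1, 0.18) = 0.18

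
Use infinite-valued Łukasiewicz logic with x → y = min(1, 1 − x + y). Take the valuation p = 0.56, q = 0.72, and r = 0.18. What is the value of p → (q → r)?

0.90

q → r = min(1, 1 − 0.72 + 0.18) = min(1, 0.46) = 0.46
p → (q → r) = min(1, 1 − 0.56 + 0.46) = min(1, 0.90) = 0.90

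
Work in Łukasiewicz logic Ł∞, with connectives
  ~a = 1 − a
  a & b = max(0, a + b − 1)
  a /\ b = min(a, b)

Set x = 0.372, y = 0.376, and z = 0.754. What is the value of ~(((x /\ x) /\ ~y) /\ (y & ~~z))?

x /\ x = min(0.372, 0.372) = 0.372
~y = 1 − 0.376 = 0.624
(x /\ x) /\ ~y = min(0.372, 0.624) = 0.372
~z = 1 − 0.754 = 0.246
~~z = 1 − 0.246 = 0.754
y & ~~z = max(0, 0.376 + 0.754 − 1) = max(0, 0.130) = 0.130
((x /\ x) /\ ~y) /\ (y & ~~z) = min(0.372, 0.130) = 0.130
~(((x /\ x) /\ ~y) /\ (y & ~~z)) = 1 − 0.130 = 0.870

0.870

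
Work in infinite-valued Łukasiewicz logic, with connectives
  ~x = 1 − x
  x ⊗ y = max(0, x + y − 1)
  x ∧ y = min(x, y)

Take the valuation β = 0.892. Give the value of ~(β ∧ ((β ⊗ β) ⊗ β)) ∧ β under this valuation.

0.324

β ⊗ β = max(0, 0.892 + 0.892 − 1) = max(0, 0.784) = 0.784
(β ⊗ β) ⊗ β = max(0, 0.784 + 0.892 − 1) = max(0, 0.676) = 0.676
β ∧ ((β ⊗ β) ⊗ β) = min(0.892, 0.676) = 0.676
~(β ∧ ((β ⊗ β) ⊗ β)) = 1 − 0.676 = 0.324
~(β ∧ ((β ⊗ β) ⊗ β)) ∧ β = min(0.324, 0.892) = 0.324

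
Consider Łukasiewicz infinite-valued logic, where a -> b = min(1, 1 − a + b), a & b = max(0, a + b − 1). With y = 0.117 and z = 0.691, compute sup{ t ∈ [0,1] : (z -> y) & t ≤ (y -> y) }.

1.000

z -> y = min(1, 1 − 0.691 + 0.117) = min(1, 0.426) = 0.426
So the left factor is z -> y = 0.426.
y -> y = min(1, 1 − 0.117 + 0.117) = min(1, 1.000) = 1.000
So the right-hand bound is y -> y = 1.000.
The residuum of the Łukasiewicz t-norm gives the supremum: min(1, 1 − 0.426 + 1.000).
1 − 0.426 + 1.000 = 1.574, so t = min(1, 1.574) = 1.000.
Check: 0.426 & 1.000 = max(0, 0.426) = 0.426 ≤ 1.000.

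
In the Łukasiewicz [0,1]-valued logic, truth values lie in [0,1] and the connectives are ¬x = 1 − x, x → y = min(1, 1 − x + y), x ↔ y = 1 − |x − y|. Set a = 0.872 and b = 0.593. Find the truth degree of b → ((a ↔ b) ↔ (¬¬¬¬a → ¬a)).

0.942

a ↔ b = 1 − |0.872 − 0.593| = 1 − 0.279 = 0.721
¬a = 1 − 0.872 = 0.128
¬¬a = 1 − 0.128 = 0.872
¬¬¬a = 1 − 0.872 = 0.128
¬¬¬¬a = 1 − 0.128 = 0.872
¬¬¬¬a → ¬a = min(1, 1 − 0.872 + 0.128) = min(1, 0.256) = 0.256
(a ↔ b) ↔ (¬¬¬¬a → ¬a) = 1 − |0.721 − 0.256| = 1 − 0.465 = 0.535
b → ((a ↔ b) ↔ (¬¬¬¬a → ¬a)) = min(1, 1 − 0.593 + 0.535) = min(1, 0.942) = 0.942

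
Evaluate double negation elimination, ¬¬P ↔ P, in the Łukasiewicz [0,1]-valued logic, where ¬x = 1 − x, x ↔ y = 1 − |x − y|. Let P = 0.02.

¬P = 1 − 0.02 = 0.98
¬¬P = 1 − 0.98 = 0.02
¬¬P ↔ P = 1 − |0.02 − 0.02| = 1 − 0.00 = 1.00
(As expected: always 1 in Ł∞ since negation is involutive.)

1.00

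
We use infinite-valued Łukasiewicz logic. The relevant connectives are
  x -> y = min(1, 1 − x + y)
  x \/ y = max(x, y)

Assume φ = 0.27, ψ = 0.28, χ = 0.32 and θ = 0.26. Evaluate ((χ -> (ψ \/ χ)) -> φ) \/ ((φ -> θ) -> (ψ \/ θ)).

ψ \/ χ = max(0.28, 0.32) = 0.32
χ -> (ψ \/ χ) = min(1, 1 − 0.32 + 0.32) = min(1, 1.00) = 1.00
(χ -> (ψ \/ χ)) -> φ = min(1, 1 − 1.00 + 0.27) = min(1, 0.27) = 0.27
φ -> θ = min(1, 1 − 0.27 + 0.26) = min(1, 0.99) = 0.99
ψ \/ θ = max(0.28, 0.26) = 0.28
(φ -> θ) -> (ψ \/ θ) = min(1, 1 − 0.99 + 0.28) = min(1, 0.29) = 0.29
((χ -> (ψ \/ χ)) -> φ) \/ ((φ -> θ) -> (ψ \/ θ)) = max(0.27, 0.29) = 0.29

0.29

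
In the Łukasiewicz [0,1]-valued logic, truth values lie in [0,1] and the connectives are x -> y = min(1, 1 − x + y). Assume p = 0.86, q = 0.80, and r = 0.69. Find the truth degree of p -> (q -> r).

q -> r = min(1, 1 − 0.80 + 0.69) = min(1, 0.89) = 0.89
p -> (q -> r) = min(1, 1 − 0.86 + 0.89) = min(1, 1.03) = 1.00

1.00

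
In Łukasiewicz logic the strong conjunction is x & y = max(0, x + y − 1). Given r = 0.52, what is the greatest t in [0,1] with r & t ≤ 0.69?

The residuum of the Łukasiewicz t-norm gives the supremum: min(1, 1 − 0.52 + 0.69).
1 − 0.52 + 0.69 = 1.17, so t = min(1, 1.17) = 1.00.
Check: 0.52 & 1.00 = max(0, 0.52) = 0.52 ≤ 0.69.

1.00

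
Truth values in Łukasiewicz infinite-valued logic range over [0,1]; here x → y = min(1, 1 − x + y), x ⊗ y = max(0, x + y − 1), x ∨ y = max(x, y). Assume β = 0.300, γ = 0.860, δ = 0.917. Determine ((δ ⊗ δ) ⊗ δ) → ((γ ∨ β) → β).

δ ⊗ δ = max(0, 0.917 + 0.917 − 1) = max(0, 0.834) = 0.834
(δ ⊗ δ) ⊗ δ = max(0, 0.834 + 0.917 − 1) = max(0, 0.751) = 0.751
γ ∨ β = max(0.860, 0.300) = 0.860
(γ ∨ β) → β = min(1, 1 − 0.860 + 0.300) = min(1, 0.440) = 0.440
((δ ⊗ δ) ⊗ δ) → ((γ ∨ β) → β) = min(1, 1 − 0.751 + 0.440) = min(1, 0.689) = 0.689

0.689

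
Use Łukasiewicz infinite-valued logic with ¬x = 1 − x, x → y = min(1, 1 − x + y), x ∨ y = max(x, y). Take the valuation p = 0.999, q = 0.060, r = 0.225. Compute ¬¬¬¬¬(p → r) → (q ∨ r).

p → r = min(1, 1 − 0.999 + 0.225) = min(1, 0.226) = 0.226
¬(p → r) = 1 − 0.226 = 0.774
¬¬(p → r) = 1 − 0.774 = 0.226
¬¬¬(p → r) = 1 − 0.226 = 0.774
¬¬¬¬(p → r) = 1 − 0.774 = 0.226
¬¬¬¬¬(p → r) = 1 − 0.226 = 0.774
q ∨ r = max(0.060, 0.225) = 0.225
¬¬¬¬¬(p → r) → (q ∨ r) = min(1, 1 − 0.774 + 0.225) = min(1, 0.451) = 0.451

0.451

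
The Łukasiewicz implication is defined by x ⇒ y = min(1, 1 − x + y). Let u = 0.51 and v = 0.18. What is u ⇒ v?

u ⇒ v = min(1, 1 − 0.51 + 0.18) = min(1, 0.67) = 0.67
For comparison, the Gödel implication (1 if x ≤ y else y) would give 0.18.

0.67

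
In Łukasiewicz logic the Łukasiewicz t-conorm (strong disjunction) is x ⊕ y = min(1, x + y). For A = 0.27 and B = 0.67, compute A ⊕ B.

0.94

A ⊕ B = min(1, 0.27 + 0.67) = min(1, 0.94) = 0.94
For comparison, the Gödel t-conorm max(x, y) would give 0.67.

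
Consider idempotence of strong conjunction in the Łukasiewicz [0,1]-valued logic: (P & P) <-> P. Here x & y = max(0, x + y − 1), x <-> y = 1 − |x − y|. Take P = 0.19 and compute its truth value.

0.81

P & P = max(0, 0.19 + 0.19 − 1) = max(0, -0.62) = 0.00
(P & P) <-> P = 1 − |0.00 − 0.19| = 1 − 0.19 = 0.81
(The value 0.81 < 1 shows this instance is not satisfied; fails in Ł∞ since a ⊗ a = max(0, 2a−1) ≠ a in general.)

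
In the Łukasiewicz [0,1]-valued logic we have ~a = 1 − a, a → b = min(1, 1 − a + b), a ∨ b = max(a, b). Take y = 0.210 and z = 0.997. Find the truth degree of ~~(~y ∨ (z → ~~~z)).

0.790

~y = 1 − 0.210 = 0.790
~z = 1 − 0.997 = 0.003
~~z = 1 − 0.003 = 0.997
~~~z = 1 − 0.997 = 0.003
z → ~~~z = min(1, 1 − 0.997 + 0.003) = min(1, 0.006) = 0.006
~y ∨ (z → ~~~z) = max(0.790, 0.006) = 0.790
~(~y ∨ (z → ~~~z)) = 1 − 0.790 = 0.210
~~(~y ∨ (z → ~~~z)) = 1 − 0.210 = 0.790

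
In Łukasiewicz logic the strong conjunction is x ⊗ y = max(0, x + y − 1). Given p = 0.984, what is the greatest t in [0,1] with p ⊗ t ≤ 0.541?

The residuum of the Łukasiewicz t-norm gives the supremum: min(1, 1 − 0.984 + 0.541).
1 − 0.984 + 0.541 = 0.557, so t = min(1, 0.557) = 0.557.
Check: 0.984 ⊗ 0.557 = max(0, 0.541) = 0.541 ≤ 0.541.

0.557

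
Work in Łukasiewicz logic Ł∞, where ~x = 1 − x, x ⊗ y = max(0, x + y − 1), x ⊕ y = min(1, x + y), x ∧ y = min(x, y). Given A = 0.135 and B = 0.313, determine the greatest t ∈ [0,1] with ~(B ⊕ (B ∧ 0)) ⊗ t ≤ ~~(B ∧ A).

B ∧ 0 = min(0.313, 0.000) = 0.000
B ⊕ (B ∧ 0) = min(1, 0.313 + 0.000) = min(1, 0.313) = 0.313
~(B ⊕ (B ∧ 0)) = 1 − 0.313 = 0.687
So the left factor is ~(B ⊕ (B ∧ 0)) = 0.687.
B ∧ A = min(0.313, 0.135) = 0.135
~(B ∧ A) = 1 − 0.135 = 0.865
~~(B ∧ A) = 1 − 0.865 = 0.135
So the right-hand bound is ~~(B ∧ A) = 0.135.
The residuum of the Łukasiewicz t-norm gives the supremum: min(1, 1 − 0.687 + 0.135).
1 − 0.687 + 0.135 = 0.448, so t = min(1, 0.448) = 0.448.
Check: 0.687 ⊗ 0.448 = max(0, 0.135) = 0.135 ≤ 0.135.

0.448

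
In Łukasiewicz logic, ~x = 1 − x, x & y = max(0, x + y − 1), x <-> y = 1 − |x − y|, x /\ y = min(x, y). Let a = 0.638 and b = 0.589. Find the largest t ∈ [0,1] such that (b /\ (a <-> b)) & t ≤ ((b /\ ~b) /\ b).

a <-> b = 1 − |0.638 − 0.589| = 1 − 0.049 = 0.951
b /\ (a <-> b) = min(0.589, 0.951) = 0.589
So the left factor is b /\ (a <-> b) = 0.589.
~b = 1 − 0.589 = 0.411
b /\ ~b = min(0.589, 0.411) = 0.411
(b /\ ~b) /\ b = min(0.411, 0.589) = 0.411
So the right-hand bound is (b /\ ~b) /\ b = 0.411.
The residuum of the Łukasiewicz t-norm gives the supremum: min(1, 1 − 0.589 + 0.411).
1 − 0.589 + 0.411 = 0.822, so t = min(1, 0.822) = 0.822.
Check: 0.589 & 0.822 = max(0, 0.411) = 0.411 ≤ 0.411.

0.822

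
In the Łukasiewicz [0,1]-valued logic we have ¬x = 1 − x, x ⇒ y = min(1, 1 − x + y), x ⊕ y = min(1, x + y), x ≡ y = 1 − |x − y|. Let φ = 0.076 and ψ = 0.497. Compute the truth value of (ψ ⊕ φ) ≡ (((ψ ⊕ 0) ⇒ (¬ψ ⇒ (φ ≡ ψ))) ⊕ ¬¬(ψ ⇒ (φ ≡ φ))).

0.573

ψ ⊕ φ = min(1, 0.497 + 0.076) = min(1, 0.573) = 0.573
ψ ⊕ 0 = min(1, 0.497 + 0.000) = min(1, 0.497) = 0.497
¬ψ = 1 − 0.497 = 0.503
φ ≡ ψ = 1 − |0.076 − 0.497| = 1 − 0.421 = 0.579
¬ψ ⇒ (φ ≡ ψ) = min(1, 1 − 0.503 + 0.579) = min(1, 1.076) = 1.000
(ψ ⊕ 0) ⇒ (¬ψ ⇒ (φ ≡ ψ)) = min(1, 1 − 0.497 + 1.000) = min(1, 1.503) = 1.000
φ ≡ φ = 1 − |0.076 − 0.076| = 1 − 0.000 = 1.000
ψ ⇒ (φ ≡ φ) = min(1, 1 − 0.497 + 1.000) = min(1, 1.503) = 1.000
¬(ψ ⇒ (φ ≡ φ)) = 1 − 1.000 = 0.000
¬¬(ψ ⇒ (φ ≡ φ)) = 1 − 0.000 = 1.000
((ψ ⊕ 0) ⇒ (¬ψ ⇒ (φ ≡ ψ))) ⊕ ¬¬(ψ ⇒ (φ ≡ φ)) = min(1, 1.000 + 1.000) = min(1, 2.000) = 1.000
(ψ ⊕ φ) ≡ (((ψ ⊕ 0) ⇒ (¬ψ ⇒ (φ ≡ ψ))) ⊕ ¬¬(ψ ⇒ (φ ≡ φ))) = 1 − |0.573 − 1.000| = 1 − 0.427 = 0.573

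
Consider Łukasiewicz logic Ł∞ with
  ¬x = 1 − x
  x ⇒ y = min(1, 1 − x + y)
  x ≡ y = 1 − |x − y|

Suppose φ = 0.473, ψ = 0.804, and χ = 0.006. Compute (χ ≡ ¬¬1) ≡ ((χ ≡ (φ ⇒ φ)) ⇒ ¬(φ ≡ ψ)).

0.006

¬1 = 1 − 1.000 = 0.000
¬¬1 = 1 − 0.000 = 1.000
χ ≡ ¬¬1 = 1 − |0.006 − 1.000| = 1 − 0.994 = 0.006
φ ⇒ φ = min(1, 1 − 0.473 + 0.473) = min(1, 1.000) = 1.000
χ ≡ (φ ⇒ φ) = 1 − |0.006 − 1.000| = 1 − 0.994 = 0.006
φ ≡ ψ = 1 − |0.473 − 0.804| = 1 − 0.331 = 0.669
¬(φ ≡ ψ) = 1 − 0.669 = 0.331
(χ ≡ (φ ⇒ φ)) ⇒ ¬(φ ≡ ψ) = min(1, 1 − 0.006 + 0.331) = min(1, 1.325) = 1.000
(χ ≡ ¬¬1) ≡ ((χ ≡ (φ ⇒ φ)) ⇒ ¬(φ ≡ ψ)) = 1 − |0.006 − 1.000| = 1 − 0.994 = 0.006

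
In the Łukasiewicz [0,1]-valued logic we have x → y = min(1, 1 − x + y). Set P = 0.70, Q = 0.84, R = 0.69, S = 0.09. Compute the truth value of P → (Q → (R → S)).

0.86

R → S = min(1, 1 − 0.69 + 0.09) = min(1, 0.40) = 0.40
Q → (R → S) = min(1, 1 − 0.84 + 0.40) = min(1, 0.56) = 0.56
P → (Q → (R → S)) = min(1, 1 − 0.70 + 0.56) = min(1, 0.86) = 0.86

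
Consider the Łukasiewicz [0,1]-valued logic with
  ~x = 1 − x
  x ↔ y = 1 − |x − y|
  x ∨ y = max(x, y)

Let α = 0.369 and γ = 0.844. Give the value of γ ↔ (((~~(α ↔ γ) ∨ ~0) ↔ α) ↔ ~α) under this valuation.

0.894

α ↔ γ = 1 − |0.369 − 0.844| = 1 − 0.475 = 0.525
~(α ↔ γ) = 1 − 0.525 = 0.475
~~(α ↔ γ) = 1 − 0.475 = 0.525
~0 = 1 − 0.000 = 1.000
~~(α ↔ γ) ∨ ~0 = max(0.525, 1.000) = 1.000
(~~(α ↔ γ) ∨ ~0) ↔ α = 1 − |1.000 − 0.369| = 1 − 0.631 = 0.369
~α = 1 − 0.369 = 0.631
((~~(α ↔ γ) ∨ ~0) ↔ α) ↔ ~α = 1 − |0.369 − 0.631| = 1 − 0.262 = 0.738
γ ↔ (((~~(α ↔ γ) ∨ ~0) ↔ α) ↔ ~α) = 1 − |0.844 − 0.738| = 1 − 0.106 = 0.894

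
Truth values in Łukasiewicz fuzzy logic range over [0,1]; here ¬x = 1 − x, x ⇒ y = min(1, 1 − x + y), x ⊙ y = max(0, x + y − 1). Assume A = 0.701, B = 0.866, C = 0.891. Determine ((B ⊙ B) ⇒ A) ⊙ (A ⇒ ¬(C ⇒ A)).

0.458

B ⊙ B = max(0, 0.866 + 0.866 − 1) = max(0, 0.732) = 0.732
(B ⊙ B) ⇒ A = min(1, 1 − 0.732 + 0.701) = min(1, 0.969) = 0.969
C ⇒ A = min(1, 1 − 0.891 + 0.701) = min(1, 0.810) = 0.810
¬(C ⇒ A) = 1 − 0.810 = 0.190
A ⇒ ¬(C ⇒ A) = min(1, 1 − 0.701 + 0.190) = min(1, 0.489) = 0.489
((B ⊙ B) ⇒ A) ⊙ (A ⇒ ¬(C ⇒ A)) = max(0, 0.969 + 0.489 − 1) = max(0, 0.458) = 0.458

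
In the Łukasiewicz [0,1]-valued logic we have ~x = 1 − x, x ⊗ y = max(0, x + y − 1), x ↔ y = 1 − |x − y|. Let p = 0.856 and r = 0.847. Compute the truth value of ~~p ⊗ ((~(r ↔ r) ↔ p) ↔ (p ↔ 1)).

~p = 1 − 0.856 = 0.144
~~p = 1 − 0.144 = 0.856
r ↔ r = 1 − |0.847 − 0.847| = 1 − 0.000 = 1.000
~(r ↔ r) = 1 − 1.000 = 0.000
~(r ↔ r) ↔ p = 1 − |0.000 − 0.856| = 1 − 0.856 = 0.144
p ↔ 1 = 1 − |0.856 − 1.000| = 1 − 0.144 = 0.856
(~(r ↔ r) ↔ p) ↔ (p ↔ 1) = 1 − |0.144 − 0.856| = 1 − 0.712 = 0.288
~~p ⊗ ((~(r ↔ r) ↔ p) ↔ (p ↔ 1)) = max(0, 0.856 + 0.288 − 1) = max(0, 0.144) = 0.144

0.144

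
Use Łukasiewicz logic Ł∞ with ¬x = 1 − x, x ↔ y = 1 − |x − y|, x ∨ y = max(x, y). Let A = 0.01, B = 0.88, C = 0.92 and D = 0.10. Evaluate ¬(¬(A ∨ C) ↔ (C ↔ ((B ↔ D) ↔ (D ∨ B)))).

A ∨ C = max(0.01, 0.92) = 0.92
¬(A ∨ C) = 1 − 0.92 = 0.08
B ↔ D = 1 − |0.88 − 0.10| = 1 − 0.78 = 0.22
D ∨ B = max(0.10, 0.88) = 0.88
(B ↔ D) ↔ (D ∨ B) = 1 − |0.22 − 0.88| = 1 − 0.66 = 0.34
C ↔ ((B ↔ D) ↔ (D ∨ B)) = 1 − |0.92 − 0.34| = 1 − 0.58 = 0.42
¬(A ∨ C) ↔ (C ↔ ((B ↔ D) ↔ (D ∨ B))) = 1 − |0.08 − 0.42| = 1 − 0.34 = 0.66
¬(¬(A ∨ C) ↔ (C ↔ ((B ↔ D) ↔ (D ∨ B)))) = 1 − 0.66 = 0.34

0.34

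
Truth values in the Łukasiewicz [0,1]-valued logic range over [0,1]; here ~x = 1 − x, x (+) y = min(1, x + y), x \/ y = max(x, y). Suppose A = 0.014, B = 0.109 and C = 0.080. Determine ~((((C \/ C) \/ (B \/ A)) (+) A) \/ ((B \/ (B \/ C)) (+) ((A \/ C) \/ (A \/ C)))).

C \/ C = max(0.080, 0.080) = 0.080
B \/ A = max(0.109, 0.014) = 0.109
(C \/ C) \/ (B \/ A) = max(0.080, 0.109) = 0.109
((C \/ C) \/ (B \/ A)) (+) A = min(1, 0.109 + 0.014) = min(1, 0.123) = 0.123
B \/ C = max(0.109, 0.080) = 0.109
B \/ (B \/ C) = max(0.109, 0.109) = 0.109
A \/ C = max(0.014, 0.080) = 0.080
(A \/ C) \/ (A \/ C) = max(0.080, 0.080) = 0.080
(B \/ (B \/ C)) (+) ((A \/ C) \/ (A \/ C)) = min(1, 0.109 + 0.080) = min(1, 0.189) = 0.189
(((C \/ C) \/ (B \/ A)) (+) A) \/ ((B \/ (B \/ C)) (+) ((A \/ C) \/ (A \/ C))) = max(0.123, 0.189) = 0.189
~((((C \/ C) \/ (B \/ A)) (+) A) \/ ((B \/ (B \/ C)) (+) ((A \/ C) \/ (A \/ C)))) = 1 − 0.189 = 0.811

0.811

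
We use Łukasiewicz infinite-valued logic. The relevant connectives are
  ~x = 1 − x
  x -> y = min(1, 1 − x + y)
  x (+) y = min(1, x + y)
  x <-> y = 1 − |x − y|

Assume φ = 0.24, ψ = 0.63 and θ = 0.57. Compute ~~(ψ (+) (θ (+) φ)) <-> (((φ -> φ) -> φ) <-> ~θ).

0.81

θ (+) φ = min(1, 0.57 + 0.24) = min(1, 0.81) = 0.81
ψ (+) (θ (+) φ) = min(1, 0.63 + 0.81) = min(1, 1.44) = 1.00
~(ψ (+) (θ (+) φ)) = 1 − 1.00 = 0.00
~~(ψ (+) (θ (+) φ)) = 1 − 0.00 = 1.00
φ -> φ = min(1, 1 − 0.24 + 0.24) = min(1, 1.00) = 1.00
(φ -> φ) -> φ = min(1, 1 − 1.00 + 0.24) = min(1, 0.24) = 0.24
~θ = 1 − 0.57 = 0.43
((φ -> φ) -> φ) <-> ~θ = 1 − |0.24 − 0.43| = 1 − 0.19 = 0.81
~~(ψ (+) (θ (+) φ)) <-> (((φ -> φ) -> φ) <-> ~θ) = 1 − |1.00 − 0.81| = 1 − 0.19 = 0.81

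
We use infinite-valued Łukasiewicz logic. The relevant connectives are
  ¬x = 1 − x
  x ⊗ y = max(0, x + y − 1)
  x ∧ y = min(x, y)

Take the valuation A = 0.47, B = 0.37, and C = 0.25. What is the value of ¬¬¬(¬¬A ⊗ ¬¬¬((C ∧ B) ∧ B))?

0.78

¬A = 1 − 0.47 = 0.53
¬¬A = 1 − 0.53 = 0.47
C ∧ B = min(0.25, 0.37) = 0.25
(C ∧ B) ∧ B = min(0.25, 0.37) = 0.25
¬((C ∧ B) ∧ B) = 1 − 0.25 = 0.75
¬¬((C ∧ B) ∧ B) = 1 − 0.75 = 0.25
¬¬¬((C ∧ B) ∧ B) = 1 − 0.25 = 0.75
¬¬A ⊗ ¬¬¬((C ∧ B) ∧ B) = max(0, 0.47 + 0.75 − 1) = max(0, 0.22) = 0.22
¬(¬¬A ⊗ ¬¬¬((C ∧ B) ∧ B)) = 1 − 0.22 = 0.78
¬¬(¬¬A ⊗ ¬¬¬((C ∧ B) ∧ B)) = 1 − 0.78 = 0.22
¬¬¬(¬¬A ⊗ ¬¬¬((C ∧ B) ∧ B)) = 1 − 0.22 = 0.78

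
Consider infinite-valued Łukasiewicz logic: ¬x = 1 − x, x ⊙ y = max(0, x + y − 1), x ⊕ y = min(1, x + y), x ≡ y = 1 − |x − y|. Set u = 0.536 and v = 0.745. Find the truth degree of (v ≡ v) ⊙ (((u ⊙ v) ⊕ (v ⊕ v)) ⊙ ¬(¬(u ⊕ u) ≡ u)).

v ≡ v = 1 − |0.745 − 0.745| = 1 − 0.000 = 1.000
u ⊙ v = max(0, 0.536 + 0.745 − 1) = max(0, 0.281) = 0.281
v ⊕ v = min(1, 0.745 + 0.745) = min(1, 1.490) = 1.000
(u ⊙ v) ⊕ (v ⊕ v) = min(1, 0.281 + 1.000) = min(1, 1.281) = 1.000
u ⊕ u = min(1, 0.536 + 0.536) = min(1, 1.072) = 1.000
¬(u ⊕ u) = 1 − 1.000 = 0.000
¬(u ⊕ u) ≡ u = 1 − |0.000 − 0.536| = 1 − 0.536 = 0.464
¬(¬(u ⊕ u) ≡ u) = 1 − 0.464 = 0.536
((u ⊙ v) ⊕ (v ⊕ v)) ⊙ ¬(¬(u ⊕ u) ≡ u) = max(0, 1.000 + 0.536 − 1) = max(0, 0.536) = 0.536
(v ≡ v) ⊙ (((u ⊙ v) ⊕ (v ⊕ v)) ⊙ ¬(¬(u ⊕ u) ≡ u)) = max(0, 1.000 + 0.536 − 1) = max(0, 0.536) = 0.536

0.536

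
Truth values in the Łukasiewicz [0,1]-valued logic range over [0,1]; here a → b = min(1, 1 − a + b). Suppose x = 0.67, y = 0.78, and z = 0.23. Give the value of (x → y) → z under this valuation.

x → y = min(1, 1 − 0.67 + 0.78) = min(1, 1.11) = 1.00
(x → y) → z = min(1, 1 − 1.00 + 0.23) = min(1, 0.23) = 0.23

0.23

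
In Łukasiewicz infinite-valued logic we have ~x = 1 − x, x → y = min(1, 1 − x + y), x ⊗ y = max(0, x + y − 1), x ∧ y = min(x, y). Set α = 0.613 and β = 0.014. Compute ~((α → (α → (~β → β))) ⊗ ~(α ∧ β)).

0.212

~β = 1 − 0.014 = 0.986
~β → β = min(1, 1 − 0.986 + 0.014) = min(1, 0.028) = 0.028
α → (~β → β) = min(1, 1 − 0.613 + 0.028) = min(1, 0.415) = 0.415
α → (α → (~β → β)) = min(1, 1 − 0.613 + 0.415) = min(1, 0.802) = 0.802
α ∧ β = min(0.613, 0.014) = 0.014
~(α ∧ β) = 1 − 0.014 = 0.986
(α → (α → (~β → β))) ⊗ ~(α ∧ β) = max(0, 0.802 + 0.986 − 1) = max(0, 0.788) = 0.788
~((α → (α → (~β → β))) ⊗ ~(α ∧ β)) = 1 − 0.788 = 0.212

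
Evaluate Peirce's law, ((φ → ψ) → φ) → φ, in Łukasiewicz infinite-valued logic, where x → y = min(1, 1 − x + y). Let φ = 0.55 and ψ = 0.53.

φ → ψ = min(1, 1 − 0.55 + 0.53) = min(1, 0.98) = 0.98
(φ → ψ) → φ = min(1, 1 − 0.98 + 0.55) = min(1, 0.57) = 0.57
((φ → ψ) → φ) → φ = min(1, 1 − 0.57 + 0.55) = min(1, 0.98) = 0.98
(The value 0.98 < 1 shows this instance is not satisfied; not a Ł∞-tautology in general.)

0.98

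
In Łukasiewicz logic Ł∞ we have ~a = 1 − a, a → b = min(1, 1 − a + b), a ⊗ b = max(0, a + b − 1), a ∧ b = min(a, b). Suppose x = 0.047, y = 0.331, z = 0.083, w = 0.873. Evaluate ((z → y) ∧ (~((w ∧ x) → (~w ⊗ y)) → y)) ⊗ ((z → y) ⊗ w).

z → y = min(1, 1 − 0.083 + 0.331) = min(1, 1.248) = 1.000
w ∧ x = min(0.873, 0.047) = 0.047
~w = 1 − 0.873 = 0.127
~w ⊗ y = max(0, 0.127 + 0.331 − 1) = max(0, -0.542) = 0.000
(w ∧ x) → (~w ⊗ y) = min(1, 1 − 0.047 + 0.000) = min(1, 0.953) = 0.953
~((w ∧ x) → (~w ⊗ y)) = 1 − 0.953 = 0.047
~((w ∧ x) → (~w ⊗ y)) → y = min(1, 1 − 0.047 + 0.331) = min(1, 1.284) = 1.000
(z → y) ∧ (~((w ∧ x) → (~w ⊗ y)) → y) = min(1.000, 1.000) = 1.000
(z → y) ⊗ w = max(0, 1.000 + 0.873 − 1) = max(0, 0.873) = 0.873
((z → y) ∧ (~((w ∧ x) → (~w ⊗ y)) → y)) ⊗ ((z → y) ⊗ w) = max(0, 1.000 + 0.873 − 1) = max(0, 0.873) = 0.873

0.873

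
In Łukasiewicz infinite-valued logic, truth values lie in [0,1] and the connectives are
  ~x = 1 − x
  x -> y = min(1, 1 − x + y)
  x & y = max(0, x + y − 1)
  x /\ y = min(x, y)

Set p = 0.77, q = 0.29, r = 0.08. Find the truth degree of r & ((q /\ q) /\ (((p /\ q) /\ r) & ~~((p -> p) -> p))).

0.00

q /\ q = min(0.29, 0.29) = 0.29
p /\ q = min(0.77, 0.29) = 0.29
(p /\ q) /\ r = min(0.29, 0.08) = 0.08
p -> p = min(1, 1 − 0.77 + 0.77) = min(1, 1.00) = 1.00
(p -> p) -> p = min(1, 1 − 1.00 + 0.77) = min(1, 0.77) = 0.77
~((p -> p) -> p) = 1 − 0.77 = 0.23
~~((p -> p) -> p) = 1 − 0.23 = 0.77
((p /\ q) /\ r) & ~~((p -> p) -> p) = max(0, 0.08 + 0.77 − 1) = max(0, -0.15) = 0.00
(q /\ q) /\ (((p /\ q) /\ r) & ~~((p -> p) -> p)) = min(0.29, 0.00) = 0.00
r & ((q /\ q) /\ (((p /\ q) /\ r) & ~~((p -> p) -> p))) = max(0, 0.08 + 0.00 − 1) = max(0, -0.92) = 0.00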